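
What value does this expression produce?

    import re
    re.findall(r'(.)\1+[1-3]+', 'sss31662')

['s', '6']

After group 1 captures some text, `\1` only succeeds where that same text appears again.
With a single group, `findall` returns only what that group captured — 2 items.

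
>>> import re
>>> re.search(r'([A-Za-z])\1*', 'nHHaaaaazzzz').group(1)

'n'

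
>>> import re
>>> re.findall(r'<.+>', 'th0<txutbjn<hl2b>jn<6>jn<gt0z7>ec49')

['<txutbjn<hl2b>jn<6>jn<gt0z7>']

No capturing groups, so `findall` returns the 1 full match string.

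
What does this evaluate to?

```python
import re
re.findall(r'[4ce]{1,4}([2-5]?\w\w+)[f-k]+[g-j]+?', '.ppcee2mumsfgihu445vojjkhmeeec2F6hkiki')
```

['2mumsfgihu445vojjkhmeeec2F6hki']

Because there's exactly one group, `findall` drops the full match and keeps group 1 from the one hit.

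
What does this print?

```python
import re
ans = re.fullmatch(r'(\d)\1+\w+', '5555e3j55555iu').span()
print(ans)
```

After group 1 captures some text, `\1` only succeeds where that same text appears again.
`fullmatch` succeeds only if the pattern covers the string from start to end.
The match spans [0:14] → '5555e3j55555iu'.
Captured: group 1 = '5'.

(0, 14)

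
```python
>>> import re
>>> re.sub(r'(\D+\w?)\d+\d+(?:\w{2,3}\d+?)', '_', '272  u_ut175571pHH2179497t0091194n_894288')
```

The pattern matches one or more of a non-digit, then optionally a word character (captured); then one or more of a digit, then one or more of a digit; then 2 to 3 of a word character, then one or more of a digit (lazy) (non-capturing group).
The `?` after the quantifier makes it lazy — it takes as little as possible before letting the rest of the pattern try.
Matches: at [3:19] → '  u_ut175571pHH2'; at [25:37] → 't0091194n_89'.
`sub` substitutes '_' at each match site.

'272_179497_4288'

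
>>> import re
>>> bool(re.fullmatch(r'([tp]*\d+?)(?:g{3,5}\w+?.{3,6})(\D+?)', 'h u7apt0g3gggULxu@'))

`fullmatch` succeeds only if the pattern covers the string from start to end.
Here there's no way to consume every character, so the call returns None, and `bool(None)` is False.

False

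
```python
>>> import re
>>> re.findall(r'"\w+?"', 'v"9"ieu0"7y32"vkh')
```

['"9"', '"7y32"']

Scanning left to right: at [1:4] → '"9"'; at [8:14] → '"7y32"'.
Since nothing is captured, `findall` lists the 2 matched substrings directly.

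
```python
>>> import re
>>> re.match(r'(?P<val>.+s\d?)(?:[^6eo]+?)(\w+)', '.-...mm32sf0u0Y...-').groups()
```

('.-...mm32s', '0u0Y')

This matches one or more of any character, then a literal 's', then optionally a digit (captured as 'val'); then one or more of any character except [6eo] (lazy) (non-capturing group); then one or more of a word character (captured).
`re.match` only tries the pattern at the start of the string.
The match spans [0:15] → '.-...mm32sf0u0Y'.
Captured: group 1 = '.-...mm32s', group 2 = '0u0Y'.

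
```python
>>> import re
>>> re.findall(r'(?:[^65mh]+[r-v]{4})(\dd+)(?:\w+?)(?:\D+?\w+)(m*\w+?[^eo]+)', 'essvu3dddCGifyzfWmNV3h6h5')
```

[('3ddd', 'h5')]

This matches one or more of any character except [65mh], then exactly 4 of a character in [r-v] (non-capturing group); then a digit, then one or more of the literal 'd' (captured); then one or more of a word character (lazy) (non-capturing group); then one or more of a non-digit (lazy), then one or more of a word character (non-capturing group); then zero or more of a literal 'm', then one or more of a word character (lazy), then one or more of any character except [eo] (captured).
Scanning left to right: at [0:25] match 'essvu3dddCGifyzfWmNV3h6h5', groups = ('3ddd', 'h5').
Multiple groups make `findall` return tuples — one 2-tuple for the one match.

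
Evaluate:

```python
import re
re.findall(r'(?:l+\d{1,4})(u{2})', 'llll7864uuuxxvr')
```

['uu']

Pattern: one or more of the literal 'l', then 1 to 4 of a digit (non-capturing group); then exactly 2 of a literal 'u' (captured).
Walking the string: at [0:10] match 'llll7864uu', group 1 = 'uu'.
Because there's exactly one group, `findall` drops the full match and keeps group 1 from the one hit.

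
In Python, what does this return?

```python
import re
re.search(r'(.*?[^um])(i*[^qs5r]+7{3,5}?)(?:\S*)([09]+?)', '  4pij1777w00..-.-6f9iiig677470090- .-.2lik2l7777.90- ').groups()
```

(' ', ' 4pij1777w00..-.-6f9iiig677470090- .-.2lik2l7777', '0')

Pattern: zero or more of any character (lazy), then any character except [um] (captured); then zero or more of a literal 'i', then one or more of any character except [qs5r], then 3 to 5 of the literal '7' (lazy) (captured); then zero or more of a non-whitespace character (non-capturing group); then one or more of one of [09] (lazy) (captured).
A `+?`/`*?`/`{m,n}?` starts at its minimum and grows only as far as needed for what follows to match.
`search` walks the string left to right and returns the first match it finds.
The match spans [0:52] → '  4pij1777w00..-.-6f9iiig677470090- .-.2lik2l7777.90'.
Captured: group 1 = ' ', group 2 = ' 4pij1777w00..-.-6f9iiig677470090- .-.2lik2l7777', group 3 = '0'.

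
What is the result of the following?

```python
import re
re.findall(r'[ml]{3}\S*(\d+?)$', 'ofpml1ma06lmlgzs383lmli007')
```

['7']

The pattern matches exactly 3 of one of [ml], then zero or more of a non-whitespace character; then one or more of a digit (lazy) (captured); then anchored at the end.
Walking the string: at [10:26] match 'lmlgzs383lmli007', group 1 = '7'.
Because there's exactly one group, `findall` drops the full match and keeps group 1 from the one hit.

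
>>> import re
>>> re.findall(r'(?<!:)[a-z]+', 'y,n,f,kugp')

['y', 'n', 'f', 'kugp']

A negative assertion filters positions out without eating any characters.
Scanning left to right: at [0:1] → 'y'; at [2:3] → 'n'; at [4:5] → 'f'; at [6:10] → 'kugp'.
No capturing groups, so `findall` returns the 4 full match strings.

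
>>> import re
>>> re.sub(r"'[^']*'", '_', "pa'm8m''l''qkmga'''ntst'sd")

"pa____ntst'sd"

Matches: at [2:7] → "'m8m'"; at [7:10] → "'l'"; at [10:17] → "'qkmga'"; at [17:19] → "''".
Every occurrence is swapped for '_'.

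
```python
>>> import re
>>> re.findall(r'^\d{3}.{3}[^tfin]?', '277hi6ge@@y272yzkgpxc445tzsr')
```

['277hi6g']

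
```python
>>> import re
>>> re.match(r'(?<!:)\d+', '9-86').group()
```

The negative lookaround is zero-width — it rules out positions where the adjacent text would match, without consuming anything.
`re.match` only tries the pattern at the start of the string.
The match spans [0:1] → '9'.

'9'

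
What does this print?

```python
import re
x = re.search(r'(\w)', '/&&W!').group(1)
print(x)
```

W

Pattern: a word character (captured).
`re.search` tries every starting position until one works.
The match spans [3:4] → 'W'.
Captured: group 1 = 'W'.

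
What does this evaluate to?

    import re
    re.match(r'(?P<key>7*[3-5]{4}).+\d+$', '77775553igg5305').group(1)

The match spans [0:15] → '77775553igg5305'.
Captured: group 1 = '77775553'.

'77775553'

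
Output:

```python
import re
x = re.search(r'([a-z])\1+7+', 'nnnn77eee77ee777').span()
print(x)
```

`\1` is not a pattern — it's the concrete string captured by group 1, re-applied verbatim.
The match spans [0:6] → 'nnnn77'.

(0, 6)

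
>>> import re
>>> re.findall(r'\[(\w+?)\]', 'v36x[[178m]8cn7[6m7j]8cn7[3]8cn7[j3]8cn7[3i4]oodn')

['178m', '6m7j', '3', 'j3', '3i4']

One capturing group, so `findall` returns just the captured substring from each match — 5 in all.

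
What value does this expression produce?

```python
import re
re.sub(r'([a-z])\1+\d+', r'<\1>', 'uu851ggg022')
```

'<u><g>'

The backreference `\1` re-matches whatever the first group consumed, character for character.
Matches: at [0:5] → 'uu851'; at [5:11] → 'ggg022'.
`\1` in the replacement pulls in group 1's text for each match.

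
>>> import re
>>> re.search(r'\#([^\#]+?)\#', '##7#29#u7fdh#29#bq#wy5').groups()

('7',)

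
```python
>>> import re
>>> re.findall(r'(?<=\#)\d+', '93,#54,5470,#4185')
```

The positive lookaround only admits positions where the adjacent text matches; those characters stay outside the span.
Since nothing is captured, `findall` lists the 2 matched substrings directly.

['54', '4185']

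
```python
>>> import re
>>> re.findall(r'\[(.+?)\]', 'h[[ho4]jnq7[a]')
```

The `?` after the quantifier makes it lazy — it takes as little as possible before letting the rest of the pattern try.
Scanning left to right: at [1:7] match '[[ho4]', group 1 = '[ho4'; at [11:14] match '[a]', group 1 = 'a'.
`findall` collects group 1 from each match (2 total).

['[ho4', 'a']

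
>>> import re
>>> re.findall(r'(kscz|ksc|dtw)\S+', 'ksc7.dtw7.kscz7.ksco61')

['ksc']

Walking the string: at [0:22] match 'ksc7.dtw7.kscz7.ksco61', group 1 = 'ksc'.
With a single group, `findall` returns only what that group captured — 1 item.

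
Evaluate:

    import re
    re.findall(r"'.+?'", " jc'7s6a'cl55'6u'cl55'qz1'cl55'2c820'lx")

["'7s6a'", "'6u'", "'qz1'", "'2c820'"]

Because the quantifier is non-greedy, it stops expanding at the earliest point where the rest of the pattern can succeed.
`findall` yields the raw match text (4 of them) because the pattern has no groups.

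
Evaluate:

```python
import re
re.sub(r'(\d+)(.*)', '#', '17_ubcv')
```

'#'

This matches one or more of a digit (captured); then zero or more of any character (captured).
Each match is replaced by '#'.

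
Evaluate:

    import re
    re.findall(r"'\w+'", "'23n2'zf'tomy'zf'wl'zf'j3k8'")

["'23n2'", "'tomy'", "'wl'", "'j3k8'"]

Matches: at [0:6] → "'23n2'"; at [8:14] → "'tomy'"; at [16:20] → "'wl'"; at [22:28] → "'j3k8'".
Since nothing is captured, `findall` lists the 4 matched substrings directly.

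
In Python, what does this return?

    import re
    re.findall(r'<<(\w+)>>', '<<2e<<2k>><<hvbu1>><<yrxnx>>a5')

['2k', 'hvbu1', 'yrxnx']

Scanning left to right: at [4:10] match '<<2k>>', group 1 = '2k'; at [10:19] match '<<hvbu1>>', group 1 = 'hvbu1'; at [19:28] match '<<yrxnx>>', group 1 = 'yrxnx'.
Because there's exactly one group, `findall` drops the full match and keeps group 1 from each hit.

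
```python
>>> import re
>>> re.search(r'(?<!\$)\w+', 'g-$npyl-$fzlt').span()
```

(0, 1)

Because the assertion is negative and zero-width, positions next to the forbidden text are skipped.
The match spans [0:1] → 'g'.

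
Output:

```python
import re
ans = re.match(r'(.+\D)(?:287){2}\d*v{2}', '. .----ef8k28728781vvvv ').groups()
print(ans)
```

The match spans [0:21] → '. .----ef8k28728781vv'.
Captured: group 1 = '. .----ef8k'.

('. .----ef8k',)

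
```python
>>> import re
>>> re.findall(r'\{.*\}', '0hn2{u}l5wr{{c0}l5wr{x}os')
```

Walking the string: at [4:23] → '{u}l5wr{{c0}l5wr{x}'.
`findall` yields the raw match text (1 of them) because the pattern has no groups.

['{u}l5wr{{c0}l5wr{x}']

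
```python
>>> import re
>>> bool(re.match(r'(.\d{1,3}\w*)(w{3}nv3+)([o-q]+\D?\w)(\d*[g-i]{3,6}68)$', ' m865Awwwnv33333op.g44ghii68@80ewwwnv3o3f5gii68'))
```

Pattern: any character, then 1 to 3 of a digit, then zero or more of a word character (captured); then exactly 3 of the literal 'w', then the literal 'nv', then one or more of a literal '3' (captured); then one or more of a character in [o-q], then optionally a non-digit, then a word character (captured); then zero or more of a digit, then 3 to 6 of a character in [g-i], then the literal '68' (captured); then anchored at the end.
`match` is anchored at position 0; if the pattern doesn't fit there, it returns None.
Here the pattern fails at index 0, so the call returns None, and `bool(None)` is False.

False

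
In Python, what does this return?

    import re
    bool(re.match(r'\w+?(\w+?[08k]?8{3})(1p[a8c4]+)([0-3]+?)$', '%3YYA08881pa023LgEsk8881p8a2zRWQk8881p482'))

The pattern matches one or more of a word character (lazy); then one or more of a word character (lazy), then optionally one of [08k], then exactly 3 of a literal '8' (captured); then the literal '1p', then one or more of one of [a8c4] (captured); then one or more of a character in [0-3] (lazy) (captured); then anchored at the end.
`re.match` won't scan ahead — the pattern has to work from the very first character.
Here the string doesn't start with a match, so the call returns None, and `bool(None)` is False.

False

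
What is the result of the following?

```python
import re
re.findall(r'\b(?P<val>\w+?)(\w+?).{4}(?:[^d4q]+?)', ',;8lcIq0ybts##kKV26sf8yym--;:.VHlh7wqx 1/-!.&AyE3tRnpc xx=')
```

[('8', 'l'), ('k', 'K'), ('V', 'Hl'), ('A', 'y')]

Pattern: a word boundary (`\b`, zero-width); then one or more of a word character (lazy) (captured as 'val'); then one or more of a word character (lazy) (captured); then exactly 4 of any character; then one or more of any character except [d4q] (lazy) (non-capturing group).
A non-greedy quantifier consumes as few characters as it can — just enough that the remainder of the pattern still matches from where it stops; whatever follows it matches normally.
Walking the string: at [2:9] match '8lcIq0y', groups = ('8', 'l'); at [14:21] match 'kKV26sf', groups = ('k', 'K'); at [30:38] match 'VHlh7wqx', groups = ('V', 'Hl'); at [45:52] match 'AyE3tRn', groups = ('A', 'y').
`findall` packs the 2 group values into a tuple for every match.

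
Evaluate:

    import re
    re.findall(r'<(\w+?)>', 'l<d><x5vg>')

['d', 'x5vg']

`findall` collects group 1 from each match (2 total).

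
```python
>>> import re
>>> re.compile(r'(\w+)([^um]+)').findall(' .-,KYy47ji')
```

`findall` packs the 2 group values into a tuple for every match.

[('KYy47j', 'i')]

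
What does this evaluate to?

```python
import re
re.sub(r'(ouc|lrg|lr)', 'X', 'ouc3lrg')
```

'X3X'

Alternation tries branches left to right and keeps the first one that lets the overall match succeed at that position.
Matches: at [0:3] → 'ouc'; at [4:7] → 'lrg'.
`sub` substitutes 'X' at each match site.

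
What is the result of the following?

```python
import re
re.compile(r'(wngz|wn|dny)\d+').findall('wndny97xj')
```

['dny']

Matches: at [2:7] match 'dny97', group 1 = 'dny'.
One capturing group, so `findall` returns just the captured substring from the one match — 1 in all.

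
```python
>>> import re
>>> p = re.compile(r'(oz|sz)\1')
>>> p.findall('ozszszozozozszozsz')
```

After group 1 captures some text, `\1` only succeeds where that same text appears again.
Matches: at [2:6] match 'szsz', group 1 = 'sz'; at [6:10] match 'ozoz', group 1 = 'oz'.
`findall` collects group 1 from each match (2 total).

['sz', 'oz']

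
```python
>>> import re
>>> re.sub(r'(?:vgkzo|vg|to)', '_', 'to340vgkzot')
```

'_340_t'

Branches in `(...|...)` are attempted left-to-right; the first branch that allows the whole pattern to succeed is taken.
Every occurrence is swapped for '_'.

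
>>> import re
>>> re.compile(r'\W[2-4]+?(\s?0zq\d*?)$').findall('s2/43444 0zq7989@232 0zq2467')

Pattern: a non-word character, then one or more of a character in [2-4] (lazy); then optionally whitespace, then the literal '0zq', then zero or more of a digit (lazy) (captured); then anchored at the end.
Because there's exactly one group, `findall` drops the full match and keeps group 1 from the one hit.

[' 0zq2467']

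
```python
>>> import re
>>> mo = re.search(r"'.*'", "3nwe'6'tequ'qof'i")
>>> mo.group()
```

"'6'tequ'qof'"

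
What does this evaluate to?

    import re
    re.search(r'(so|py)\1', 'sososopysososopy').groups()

The match spans [0:4] → 'soso'.
Captured: group 1 = 'so'.

('so',)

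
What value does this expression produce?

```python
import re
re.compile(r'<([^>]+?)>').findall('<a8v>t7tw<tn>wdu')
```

['a8v', 'tn']

`findall` collects group 1 from each match (2 total).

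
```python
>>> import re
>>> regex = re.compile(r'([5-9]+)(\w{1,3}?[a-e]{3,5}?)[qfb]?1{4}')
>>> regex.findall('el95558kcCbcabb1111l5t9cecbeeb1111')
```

[('95558', 'kcCbcab'), ('5', 't9cecbee')]

With the lazy modifier that quantifier settles for the fewest repetitions that let the rest of the pattern succeed (the atoms after it are unaffected and can still be greedy).
`findall` packs the 2 group values into a tuple for every match.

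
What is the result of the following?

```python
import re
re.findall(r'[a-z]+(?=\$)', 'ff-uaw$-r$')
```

['uaw', 'r']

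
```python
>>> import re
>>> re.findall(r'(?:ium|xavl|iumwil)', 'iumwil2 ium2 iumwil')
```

Alternation isn't longest-match — the leftmost alternative that fits at this position is chosen.
With no groups in the pattern, `findall` gives back each whole match — 3 here.

['ium', 'ium', 'ium']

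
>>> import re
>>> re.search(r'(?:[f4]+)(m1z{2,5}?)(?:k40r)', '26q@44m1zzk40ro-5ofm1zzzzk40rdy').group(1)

Pattern: one or more of one of [f4] (non-capturing group); then the literal 'm1', then 2 to 5 of the literal 'z' (lazy) (captured); then the literal 'k4', then the literal '0r' (non-capturing group).
`re.search` tries every starting position until one works.
The match spans [4:14] → '44m1zzk40r'.
Captured: group 1 = 'm1zz'.

'm1zz'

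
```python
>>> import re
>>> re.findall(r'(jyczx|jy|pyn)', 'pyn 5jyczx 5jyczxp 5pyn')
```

['pyn', 'jyczx', 'jyczx', 'pyn']

`|` is ordered: at each position the engine commits to the first alternative that works.
Because there's exactly one group, `findall` drops the full match and keeps group 1 from each hit.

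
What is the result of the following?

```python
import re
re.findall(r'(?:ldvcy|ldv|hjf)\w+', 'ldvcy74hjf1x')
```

['ldvcy74hjf1x']

With no groups in the pattern, `findall` gives back each whole match — 1 here.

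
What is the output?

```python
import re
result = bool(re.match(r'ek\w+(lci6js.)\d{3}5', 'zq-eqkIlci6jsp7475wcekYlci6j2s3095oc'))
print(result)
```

This matches the literal 'ek', then one or more of a word character; then the literal 'lci', then the literal '6js', then any character (captured); then exactly 3 of a digit, then a literal '5'.
`re.match` won't scan ahead — the pattern has to work from the very first character.
Here the pattern fails at index 0, so the call returns None, and `bool(None)` is False.

False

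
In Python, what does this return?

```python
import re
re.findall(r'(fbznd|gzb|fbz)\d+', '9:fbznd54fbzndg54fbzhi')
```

Walking the string: at [2:9] match 'fbznd54', group 1 = 'fbznd'.
Because there's exactly one group, `findall` drops the full match and keeps group 1 from the one hit.

['fbznd']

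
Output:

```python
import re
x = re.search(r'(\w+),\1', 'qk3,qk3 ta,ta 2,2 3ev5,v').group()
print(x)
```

After group 1 captures some text, `\1` only succeeds where that same text appears again.
`search` walks the string left to right and returns the first match it finds.
The match spans [0:7] → 'qk3,qk3'.
Captured: group 1 = 'qk3'.

qk3,qk3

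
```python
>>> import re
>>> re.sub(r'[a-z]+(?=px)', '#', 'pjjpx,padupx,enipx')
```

'#px,#px,#px'

The lookaround is zero-width — it requires the adjacent text to match without consuming it, so the asserted text isn't part of the match.
Each match is replaced by '#'.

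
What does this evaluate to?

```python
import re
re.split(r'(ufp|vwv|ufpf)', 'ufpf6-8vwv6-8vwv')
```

Alternation tries branches left to right and keeps the first one that lets the overall match succeed at that position.
Matches to split on: at [0:3] → 'ufp'; at [7:10] → 'vwv'; at [13:16] → 'vwv'.
`re.split` interleaves the captured-group text with the surrounding fragments.

['', 'ufp', 'f6-8', 'vwv', '6-8', 'vwv', '']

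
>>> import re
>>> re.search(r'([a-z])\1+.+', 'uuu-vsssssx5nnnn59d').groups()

The match spans [0:19] → 'uuu-vsssssx5nnnn59d'.
Captured: group 1 = 'u'.

('u',)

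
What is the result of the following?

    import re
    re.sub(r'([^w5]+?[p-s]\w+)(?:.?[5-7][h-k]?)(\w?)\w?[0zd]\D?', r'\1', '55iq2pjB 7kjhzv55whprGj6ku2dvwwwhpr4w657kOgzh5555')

The replacement refers to a captured group, so each match is rewritten using its own captured text.

'55iq2pjB55whprGj6ku2dvwwwhpr4w655555'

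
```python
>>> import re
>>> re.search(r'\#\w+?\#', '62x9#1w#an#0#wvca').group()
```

'#1w#'

The match spans [4:8] → '#1w#'.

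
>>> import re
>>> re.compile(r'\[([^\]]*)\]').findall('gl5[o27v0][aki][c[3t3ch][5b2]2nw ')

Matches: at [3:10] match '[o27v0]', group 1 = 'o27v0'; at [10:15] match '[aki]', group 1 = 'aki'; at [15:24] match '[c[3t3ch]', group 1 = 'c[3t3ch'; at [24:29] match '[5b2]', group 1 = '5b2'.
One capturing group, so `findall` returns just the captured substring from each match — 4 in all.

['o27v0', 'aki', 'c[3t3ch', '5b2']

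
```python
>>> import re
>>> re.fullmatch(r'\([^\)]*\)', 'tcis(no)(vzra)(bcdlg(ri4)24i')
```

None

`fullmatch` succeeds only if the pattern covers the string from start to end.
Here there's no way to consume every character, so the call returns None.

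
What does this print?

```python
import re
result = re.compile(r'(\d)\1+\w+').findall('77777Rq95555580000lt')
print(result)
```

After group 1 captures some text, `\1` only succeeds where that same text appears again.
Because there's exactly one group, `findall` drops the full match and keeps group 1 from the one hit.

['7']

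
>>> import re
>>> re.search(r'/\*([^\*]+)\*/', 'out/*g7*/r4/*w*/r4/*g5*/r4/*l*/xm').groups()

`search` walks the string left to right and returns the first match it finds.
The match spans [3:9] → '/*g7*/'.
Captured: group 1 = 'g7'.

('g7',)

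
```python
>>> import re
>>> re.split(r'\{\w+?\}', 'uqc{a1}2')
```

Matches to split on: at [3:7] → '{a1}'.
The string is cut at each match, leaving 2 pieces.

['uqc', '2']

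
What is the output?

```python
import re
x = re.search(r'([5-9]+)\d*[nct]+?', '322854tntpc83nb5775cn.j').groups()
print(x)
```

The match spans [3:7] → '854t'.
Captured: group 1 = '85'.

('85',)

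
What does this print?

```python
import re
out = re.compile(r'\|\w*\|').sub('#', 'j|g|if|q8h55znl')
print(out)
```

Every occurrence is swapped for '#'.

j#if|q8h55znl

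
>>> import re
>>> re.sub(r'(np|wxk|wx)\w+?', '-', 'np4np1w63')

Matches: at [0:3] → 'np4'; at [3:6] → 'np1'.
Each match is replaced by '-'.

'--w63'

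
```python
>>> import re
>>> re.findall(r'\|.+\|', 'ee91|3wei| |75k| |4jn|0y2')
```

['|3wei| |75k| |4jn|']

Matches: at [4:22] → '|3wei| |75k| |4jn|'.
No capturing groups, so `findall` returns the 1 full match string.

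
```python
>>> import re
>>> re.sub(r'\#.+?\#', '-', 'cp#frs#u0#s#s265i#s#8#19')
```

'cp-u0-s265i-8#19'

A `+?`/`*?`/`{m,n}?` starts at its minimum and grows only as far as needed for what follows to match.
Each match is replaced by '-'.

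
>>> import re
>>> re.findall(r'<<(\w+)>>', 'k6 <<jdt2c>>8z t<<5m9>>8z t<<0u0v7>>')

['jdt2c', '5m9', '0u0v7']

With a single group, `findall` returns only what that group captured — 3 items.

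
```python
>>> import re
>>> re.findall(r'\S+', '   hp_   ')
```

['hp_']

This matches one or more of a non-whitespace character.
With no groups in the pattern, `findall` gives back each whole match — 1 here.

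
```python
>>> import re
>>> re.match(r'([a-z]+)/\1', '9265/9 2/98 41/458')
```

`\1` is not a pattern — it's the concrete string captured by group 1, re-applied verbatim.
`match` is anchored at position 0; if the pattern doesn't fit there, it returns None.
Here position 0 doesn't satisfy it, so the call returns None.

None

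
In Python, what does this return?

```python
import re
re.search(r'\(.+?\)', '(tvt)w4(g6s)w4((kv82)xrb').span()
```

A `+?`/`*?`/`{m,n}?` starts at its minimum and grows only as far as needed for what follows to match.
The match spans [0:5] → '(tvt)'.

(0, 5)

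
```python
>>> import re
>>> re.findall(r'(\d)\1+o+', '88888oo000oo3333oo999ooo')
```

The backreference `\1` re-matches whatever the first group consumed, character for character.
Because there's exactly one group, `findall` drops the full match and keeps group 1 from each hit.

['8', '0', '3', '9']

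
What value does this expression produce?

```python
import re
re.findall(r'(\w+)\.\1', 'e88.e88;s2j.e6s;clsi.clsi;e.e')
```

['e88', 'clsi', 'e']

After group 1 captures some text, `\1` only succeeds where that same text appears again.
With a single group, `findall` returns only what that group captured — 3 items.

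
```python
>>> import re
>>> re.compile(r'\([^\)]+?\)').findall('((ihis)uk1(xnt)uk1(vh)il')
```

With no groups in the pattern, `findall` gives back each whole match — 3 here.

['((ihis)', '(xnt)', '(vh)']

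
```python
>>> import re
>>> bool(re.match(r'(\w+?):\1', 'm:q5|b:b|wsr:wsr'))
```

False

`\1` has to match the exact text group 1 already captured.
`re.match` won't scan ahead — the pattern has to work from the very first character.
Here position 0 doesn't satisfy it, so the call returns None, and `bool(None)` is False.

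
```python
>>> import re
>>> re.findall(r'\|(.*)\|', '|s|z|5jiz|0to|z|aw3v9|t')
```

['s|z|5jiz|0to|z|aw3v9']

Walking the string: at [0:22] match '|s|z|5jiz|0to|z|aw3v9|', group 1 = 's|z|5jiz|0to|z|aw3v9'.
One capturing group, so `findall` returns just the captured substring from the one match — 1 in all.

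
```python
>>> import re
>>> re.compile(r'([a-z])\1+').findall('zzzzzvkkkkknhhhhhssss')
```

The backreference `\1` re-matches whatever the first group consumed, character for character.
Because there's exactly one group, `findall` drops the full match and keeps group 1 from each hit.

['z', 'k', 'h', 's']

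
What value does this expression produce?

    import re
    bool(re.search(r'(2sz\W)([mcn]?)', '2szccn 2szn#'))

The pattern matches the literal '2sz', then a non-word character (captured); then optionally one of [mcn] (captured).
Unlike `match`, `search` isn't anchored — it looks for the pattern anywhere in the string.
Here nothing in the string fits, so the call returns None, and `bool(None)` is False.

False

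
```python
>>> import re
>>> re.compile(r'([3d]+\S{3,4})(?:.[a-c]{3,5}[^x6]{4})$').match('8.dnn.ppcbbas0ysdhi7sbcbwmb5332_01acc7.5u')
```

None

This matches one or more of one of [3d], then 3 to 4 of a non-whitespace character (captured); then any character, then 3 to 5 of a character in [a-c], then exactly 4 of any character except [x6] (non-capturing group); then anchored at the end.
`match` is anchored at position 0; if the pattern doesn't fit there, it returns None.
Here position 0 doesn't satisfy it, so the call returns None.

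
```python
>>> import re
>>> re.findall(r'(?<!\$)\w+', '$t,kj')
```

['kj']

Because the assertion is negative and zero-width, positions next to the forbidden text are skipped.
Scanning left to right: at [3:5] → 'kj'.
No capturing groups, so `findall` returns the 1 full match string.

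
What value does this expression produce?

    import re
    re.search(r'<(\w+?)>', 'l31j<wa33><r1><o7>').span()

(4, 10)

`search` walks the string left to right and returns the first match it finds.
The match spans [4:10] → '<wa33>'.
Captured: group 1 = 'wa33'.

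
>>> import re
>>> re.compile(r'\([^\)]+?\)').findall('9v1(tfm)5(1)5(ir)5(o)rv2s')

Matches: at [3:8] → '(tfm)'; at [9:12] → '(1)'; at [13:17] → '(ir)'; at [18:21] → '(o)'.
`findall` yields the raw match text (4 of them) because the pattern has no groups.

['(tfm)', '(1)', '(ir)', '(o)']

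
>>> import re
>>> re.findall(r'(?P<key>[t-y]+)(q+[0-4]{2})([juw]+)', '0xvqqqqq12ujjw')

[('xv', 'qqqqq12', 'ujjw')]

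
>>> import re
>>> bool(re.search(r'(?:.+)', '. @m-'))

This matches one or more of any character (non-capturing group).
`re.search` tries every starting position until one works.
The match spans [0:5] → '. @m-'.

True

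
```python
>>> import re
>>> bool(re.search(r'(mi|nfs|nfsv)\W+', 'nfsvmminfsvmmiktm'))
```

False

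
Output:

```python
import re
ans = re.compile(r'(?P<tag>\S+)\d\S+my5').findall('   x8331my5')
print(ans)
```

['x83']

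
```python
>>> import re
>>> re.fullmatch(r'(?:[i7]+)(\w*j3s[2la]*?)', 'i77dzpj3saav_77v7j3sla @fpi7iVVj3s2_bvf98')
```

None

For `fullmatch`, every character of the input must be accounted for by the pattern.
Here there's no way to consume every character, so the call returns None.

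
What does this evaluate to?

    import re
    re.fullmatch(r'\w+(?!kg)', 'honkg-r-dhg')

None

`re.fullmatch` is like wrapping the pattern in `^…$` (in single-line mode).
Here there's no way to consume every character, so the call returns None.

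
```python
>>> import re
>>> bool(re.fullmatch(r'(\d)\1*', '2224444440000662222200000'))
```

`re.fullmatch` requires the pattern to consume the entire string.
Here there's no way to consume every character, so the call returns None, and `bool(None)` is False.

False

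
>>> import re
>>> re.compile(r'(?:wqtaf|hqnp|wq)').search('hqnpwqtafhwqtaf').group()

'hqnp'

The match spans [0:4] → 'hqnp'.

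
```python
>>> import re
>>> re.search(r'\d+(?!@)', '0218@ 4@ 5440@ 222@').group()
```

Because the assertion is negative and zero-width, positions next to the forbidden text are skipped.
Unlike `match`, `search` isn't anchored — it looks for the pattern anywhere in the string.
The match spans [0:3] → '021'.

'021'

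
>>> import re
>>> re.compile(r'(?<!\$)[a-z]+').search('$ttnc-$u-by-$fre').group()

Because the assertion is negative and zero-width, positions next to the forbidden text are skipped.
The match spans [2:5] → 'tnc'.

'tnc'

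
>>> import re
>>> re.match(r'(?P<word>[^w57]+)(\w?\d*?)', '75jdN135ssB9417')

None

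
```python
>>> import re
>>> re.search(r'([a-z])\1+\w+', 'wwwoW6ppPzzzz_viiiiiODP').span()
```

`\1` has to match the exact text group 1 already captured.
The match spans [0:23] → 'wwwoW6ppPzzzz_viiiiiODP'.

(0, 23)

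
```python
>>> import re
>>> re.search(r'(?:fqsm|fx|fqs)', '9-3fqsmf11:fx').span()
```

Alternation isn't longest-match — the leftmost alternative that fits at this position is chosen.
Unlike `match`, `search` isn't anchored — it looks for the pattern anywhere in the string.
The match spans [3:7] → 'fqsm'.

(3, 7)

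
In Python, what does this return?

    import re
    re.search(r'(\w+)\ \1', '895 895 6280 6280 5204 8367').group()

'895 895'

A backreference is literal: `\1` must see the identical characters the first group matched.
The match spans [0:7] → '895 895'.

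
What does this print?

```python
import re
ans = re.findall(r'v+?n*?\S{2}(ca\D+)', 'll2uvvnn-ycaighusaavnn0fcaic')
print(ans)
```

['caighusaavnn']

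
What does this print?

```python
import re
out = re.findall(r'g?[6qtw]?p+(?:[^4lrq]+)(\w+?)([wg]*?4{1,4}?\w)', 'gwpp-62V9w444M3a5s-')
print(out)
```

This matches optionally a literal 'g', then optionally one of [6qtw], then one or more of the literal 'p'; then one or more of any character except [4lrq] (non-capturing group); then one or more of a word character (lazy) (captured); then zero or more of one of [wg] (lazy), then 1 to 4 of a literal '4' (lazy), then a word character (captured).
Lazy quantifiers expand one character at a time until the remainder of the pattern can match.
Scanning left to right: at [0:13] match 'gwpp-62V9w444', groups = ('4', '44').
With 2 capturing groups, `findall` returns a 2-tuple per match.

[('4', '44')]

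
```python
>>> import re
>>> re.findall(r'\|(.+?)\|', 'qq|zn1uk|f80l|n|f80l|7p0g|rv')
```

['zn1uk', 'n', '7p0g']

A non-greedy quantifier consumes as few characters as it can — just enough that the remainder of the pattern still matches from where it stops; whatever follows it matches normally.
With a single group, `findall` returns only what that group captured — 3 items.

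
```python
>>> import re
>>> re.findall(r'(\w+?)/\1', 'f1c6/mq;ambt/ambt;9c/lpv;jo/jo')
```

After group 1 captures some text, `\1` only succeeds where that same text appears again.
Matches: at [8:17] match 'ambt/ambt', group 1 = 'ambt'; at [25:30] match 'jo/jo', group 1 = 'jo'.
`findall` collects group 1 from each match (2 total).

['ambt', 'jo']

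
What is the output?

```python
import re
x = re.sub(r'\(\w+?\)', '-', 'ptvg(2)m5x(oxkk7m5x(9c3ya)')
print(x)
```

ptvg-m5x(oxkk7m5x-

Matches: at [4:7] → '(2)'; at [19:26] → '(9c3ya)'.
Each match is replaced by '-'.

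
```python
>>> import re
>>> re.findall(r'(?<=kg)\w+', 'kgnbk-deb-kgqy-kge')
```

['nbk', 'qy', 'e']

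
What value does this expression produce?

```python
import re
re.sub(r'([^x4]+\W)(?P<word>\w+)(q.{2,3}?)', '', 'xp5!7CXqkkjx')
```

'xjx'

The pattern matches one or more of any character except [x4], then a non-word character (captured); then one or more of a word character (captured as 'word'); then a literal 'q', then 2 to 3 of any character (lazy) (captured).
With the lazy modifier that quantifier settles for the fewest repetitions that let the rest of the pattern succeed (the atoms after it are unaffected and can still be greedy).
Matches: at [1:10] → 'p5!7CXqkk'.
Every occurrence is swapped for ''.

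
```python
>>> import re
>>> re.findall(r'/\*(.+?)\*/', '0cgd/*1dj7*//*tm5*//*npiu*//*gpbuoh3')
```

A `+?`/`*?`/`{m,n}?` starts at its minimum and grows only as far as needed for what follows to match.
Walking the string: at [4:12] match '/*1dj7*/', group 1 = '1dj7'; at [12:19] match '/*tm5*/', group 1 = 'tm5'; at [19:27] match '/*npiu*/', group 1 = 'npiu'.
Because there's exactly one group, `findall` drops the full match and keeps group 1 from each hit.

['1dj7', 'tm5', 'npiu']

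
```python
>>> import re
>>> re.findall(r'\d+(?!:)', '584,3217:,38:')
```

['584', '321', '3']

`(?!…)`/`(?<!…)` only lets a position through if the neighbouring text does NOT match; no characters are consumed.
No capturing groups, so `findall` returns the 3 full match strings.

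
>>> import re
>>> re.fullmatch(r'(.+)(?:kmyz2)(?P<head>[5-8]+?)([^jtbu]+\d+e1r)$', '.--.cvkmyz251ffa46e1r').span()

The pattern matches one or more of any character (captured); then the literal 'kmy', then the literal 'z2' (non-capturing group); then one or more of a character in [5-8] (lazy) (captured as 'head'); then one or more of any character except [jtbu], then one or more of a digit, then the literal 'e1r' (captured); then anchored at the end.
`fullmatch` succeeds only if the pattern covers the string from start to end.
The match spans [0:21] → '.--.cvkmyz251ffa46e1r'.
Captured: group 1 = '.--.cv', group 2 = '5', group 3 = '1ffa46e1r'.

(0, 21)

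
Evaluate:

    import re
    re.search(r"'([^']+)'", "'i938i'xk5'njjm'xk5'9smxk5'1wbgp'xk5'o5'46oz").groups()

('i938i',)

`re.search` scans for the first position where the pattern succeeds.
The match spans [0:7] → "'i938i'".
Captured: group 1 = 'i938i'.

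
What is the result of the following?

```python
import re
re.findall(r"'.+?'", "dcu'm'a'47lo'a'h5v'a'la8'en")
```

["'m'", "'47lo'", "'h5v'", "'la8'"]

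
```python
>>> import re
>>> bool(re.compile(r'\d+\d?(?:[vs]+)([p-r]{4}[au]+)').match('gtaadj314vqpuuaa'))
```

`match` is anchored at position 0; if the pattern doesn't fit there, it returns None.
Here the string doesn't start with a match, so the call returns None, and `bool(None)` is False.

False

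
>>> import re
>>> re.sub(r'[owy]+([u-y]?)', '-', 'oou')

'-'

Pattern: one or more of one of [owy]; then optionally a character in [u-y] (captured).
Every occurrence is swapped for '-'.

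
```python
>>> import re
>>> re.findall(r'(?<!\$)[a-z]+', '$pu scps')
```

['u', 'scps']

The negative lookaround is zero-width — it rules out positions where the adjacent text would match, without consuming anything.
Since nothing is captured, `findall` lists the 2 matched substrings directly.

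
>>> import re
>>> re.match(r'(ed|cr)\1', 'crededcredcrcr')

None

`match` is anchored at position 0; if the pattern doesn't fit there, it returns None.
Here the string doesn't start with a match, so the call returns None.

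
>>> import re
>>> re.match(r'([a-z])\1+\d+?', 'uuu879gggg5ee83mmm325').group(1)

The match spans [0:4] → 'uuu8'.
Captured: group 1 = 'u'.

'u'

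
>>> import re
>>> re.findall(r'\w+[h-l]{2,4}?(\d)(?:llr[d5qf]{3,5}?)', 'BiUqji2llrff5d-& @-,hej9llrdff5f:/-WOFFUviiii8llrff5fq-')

The pattern matches one or more of a word character, then 2 to 4 of a character in [h-l] (lazy); then a digit (captured); then the literal 'llr', then 3 to 5 of one of [d5qf] (lazy) (non-capturing group).
Scanning left to right: at [0:13] match 'BiUqji2llrff5', group 1 = '2'; at [35:52] match 'WOFFUviiii8llrff5', group 1 = '8'.
`findall` collects group 1 from each match (2 total).

['2', '8']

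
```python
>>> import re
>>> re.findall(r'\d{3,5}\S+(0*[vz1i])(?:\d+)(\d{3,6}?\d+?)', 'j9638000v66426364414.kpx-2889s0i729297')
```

[('i', '9297')]

The pattern matches 3 to 5 of a digit, then one or more of a non-whitespace character; then zero or more of the literal '0', then one of [vz1i] (captured); then one or more of a digit (non-capturing group); then 3 to 6 of a digit (lazy), then one or more of a digit (lazy) (captured).
Scanning left to right: at [1:38] match '9638000v66426364414.kpx-2889s0i729297', groups = ('i', '9297').
With 2 capturing groups, `findall` returns a 2-tuple per match.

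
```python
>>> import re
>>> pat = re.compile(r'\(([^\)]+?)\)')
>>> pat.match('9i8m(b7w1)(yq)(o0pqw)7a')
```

`match` is anchored at position 0; if the pattern doesn't fit there, it returns None.
Here position 0 doesn't satisfy it, so the call returns None.

None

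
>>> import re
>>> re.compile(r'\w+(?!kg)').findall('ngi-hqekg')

['ngi', 'hqekg']

The negative lookahead/lookbehind blocks any match where the forbidden context is present.
`findall` yields the raw match text (2 of them) because the pattern has no groups.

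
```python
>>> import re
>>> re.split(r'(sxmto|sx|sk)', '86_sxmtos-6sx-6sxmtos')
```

Alternation tries branches left to right and keeps the first one that lets the overall match succeed at that position.
Because the pattern has a capturing group, `split` also inserts each captured text between the pieces.

['86_', 'sxmto', 's-6', 'sx', '-6', 'sxmto', 's']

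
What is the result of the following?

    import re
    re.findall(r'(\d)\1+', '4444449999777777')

`\1` has to match the exact text group 1 already captured.
Scanning left to right: at [0:6] match '444444', group 1 = '4'; at [6:10] match '9999', group 1 = '9'; at [10:16] match '777777', group 1 = '7'.
One capturing group, so `findall` returns just the captured substring from each match — 3 in all.

['4', '9', '7']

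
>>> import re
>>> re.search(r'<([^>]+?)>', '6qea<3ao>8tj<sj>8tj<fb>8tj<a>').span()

(4, 9)

The match spans [4:9] → '<3ao>'.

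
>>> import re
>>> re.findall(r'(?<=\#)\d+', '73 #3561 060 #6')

The lookaround is zero-width — it requires the adjacent text to match without consuming it, so the asserted text isn't part of the match.
Matches: at [4:8] → '3561'; at [14:15] → '6'.
No capturing groups, so `findall` returns the 2 full match strings.

['3561', '6']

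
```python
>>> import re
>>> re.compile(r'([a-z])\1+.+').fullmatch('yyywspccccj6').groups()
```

The match spans [0:12] → 'yyywspccccj6'.
Captured: group 1 = 'y'.

('y',)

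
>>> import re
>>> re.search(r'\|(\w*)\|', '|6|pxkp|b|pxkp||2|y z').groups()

('6',)

`re.search` tries every starting position until one works.
The match spans [0:3] → '|6|'.
Captured: group 1 = '6'.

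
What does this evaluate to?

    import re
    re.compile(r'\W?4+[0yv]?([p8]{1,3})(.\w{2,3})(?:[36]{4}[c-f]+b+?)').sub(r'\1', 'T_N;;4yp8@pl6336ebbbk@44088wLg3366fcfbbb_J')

'T_N;p8bbk88bb_J'

`\1` in the replacement pulls in group 1's text for each match.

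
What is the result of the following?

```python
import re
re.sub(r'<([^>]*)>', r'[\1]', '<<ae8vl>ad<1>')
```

'[<ae8vl]ad[1]'

Matches: at [0:8] → '<<ae8vl>'; at [10:13] → '<1>'.
The replacement refers to a captured group, so each match is rewritten using its own captured text.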